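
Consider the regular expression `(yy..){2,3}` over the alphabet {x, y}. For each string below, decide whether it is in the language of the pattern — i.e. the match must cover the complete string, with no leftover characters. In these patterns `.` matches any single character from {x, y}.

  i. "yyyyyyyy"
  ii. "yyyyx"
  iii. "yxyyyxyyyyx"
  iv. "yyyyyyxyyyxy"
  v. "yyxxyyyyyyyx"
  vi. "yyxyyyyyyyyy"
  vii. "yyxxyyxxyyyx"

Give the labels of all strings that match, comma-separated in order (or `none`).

i → match
ii → no match
iii → no match — must start with "yy"
iv → match
v → match
vi → match
vii → match

i, iv, v, vi, vii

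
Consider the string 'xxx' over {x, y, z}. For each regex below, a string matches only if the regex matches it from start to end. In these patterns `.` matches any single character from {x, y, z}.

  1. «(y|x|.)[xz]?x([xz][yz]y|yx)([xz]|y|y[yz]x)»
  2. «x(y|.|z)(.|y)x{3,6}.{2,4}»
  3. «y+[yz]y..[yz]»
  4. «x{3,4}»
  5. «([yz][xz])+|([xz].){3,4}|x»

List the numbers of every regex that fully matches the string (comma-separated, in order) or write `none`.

4

1 → no match
2 → no match
3 → no match — must start with 'y'
4 → match
5 → no match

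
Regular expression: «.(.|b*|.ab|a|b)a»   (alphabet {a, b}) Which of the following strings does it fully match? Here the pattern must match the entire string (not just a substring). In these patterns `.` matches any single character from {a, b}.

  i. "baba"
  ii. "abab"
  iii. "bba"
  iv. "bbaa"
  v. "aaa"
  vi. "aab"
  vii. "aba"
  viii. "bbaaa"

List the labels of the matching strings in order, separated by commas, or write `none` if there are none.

iii, v, vii

i → no match
ii → no match — must end with "a"
iii → match
iv → no match
v → match
vi → no match — must end with "a"
vii → match
viii → no match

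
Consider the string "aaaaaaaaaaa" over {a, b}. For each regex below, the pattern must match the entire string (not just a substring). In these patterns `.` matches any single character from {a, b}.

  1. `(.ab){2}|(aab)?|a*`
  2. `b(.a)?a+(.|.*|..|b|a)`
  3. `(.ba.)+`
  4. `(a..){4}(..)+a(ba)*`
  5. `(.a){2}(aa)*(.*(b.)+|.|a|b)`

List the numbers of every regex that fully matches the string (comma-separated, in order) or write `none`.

1 → match
2 → no match — must start with "b"
3 → no match
4 → no match
5 → match

1, 5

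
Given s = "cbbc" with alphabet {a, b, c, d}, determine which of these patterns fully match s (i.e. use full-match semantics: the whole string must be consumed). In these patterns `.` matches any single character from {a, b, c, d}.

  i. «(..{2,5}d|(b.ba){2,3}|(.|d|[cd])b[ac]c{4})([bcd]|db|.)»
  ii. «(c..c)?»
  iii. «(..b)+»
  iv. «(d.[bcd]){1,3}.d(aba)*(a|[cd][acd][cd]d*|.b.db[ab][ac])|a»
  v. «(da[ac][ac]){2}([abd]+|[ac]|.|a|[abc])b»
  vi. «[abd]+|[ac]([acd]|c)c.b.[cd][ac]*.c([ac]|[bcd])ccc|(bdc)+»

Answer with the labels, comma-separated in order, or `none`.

i → no match
ii → match
iii → no match — must end with "b"
iv → no match
v → no match — must start with "da"
vi → no match

ii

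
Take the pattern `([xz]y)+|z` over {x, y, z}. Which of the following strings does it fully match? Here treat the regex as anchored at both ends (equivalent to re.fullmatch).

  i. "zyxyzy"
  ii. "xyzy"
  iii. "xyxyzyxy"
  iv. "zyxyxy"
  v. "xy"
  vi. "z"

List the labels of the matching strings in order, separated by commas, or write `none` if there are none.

i → match
ii → match
iii → match
iv → match
v → match
vi → match

i, ii, iii, iv, v, vi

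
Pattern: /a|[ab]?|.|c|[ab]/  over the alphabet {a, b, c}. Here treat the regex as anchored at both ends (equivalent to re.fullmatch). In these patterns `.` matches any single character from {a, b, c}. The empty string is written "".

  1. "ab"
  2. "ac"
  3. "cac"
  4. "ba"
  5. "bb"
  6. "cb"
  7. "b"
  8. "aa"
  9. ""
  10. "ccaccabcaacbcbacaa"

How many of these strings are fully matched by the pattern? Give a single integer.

2

1 → no match
2 → no match
3 → no match
4 → no match
5 → no match
6 → no match
7 → match
8 → no match
9 → match
10 → no match
Total matched: 2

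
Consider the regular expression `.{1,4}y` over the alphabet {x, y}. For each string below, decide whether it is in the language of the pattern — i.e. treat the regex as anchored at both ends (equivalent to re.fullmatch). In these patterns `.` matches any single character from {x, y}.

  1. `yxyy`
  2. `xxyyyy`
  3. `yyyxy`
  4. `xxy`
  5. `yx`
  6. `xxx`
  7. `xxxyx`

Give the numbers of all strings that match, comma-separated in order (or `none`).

1 → match
2 → no match
3 → match
4 → match
5 → no match — must end with `y`
6 → no match — must end with `y`
7 → no match — must end with `y`

1, 3, 4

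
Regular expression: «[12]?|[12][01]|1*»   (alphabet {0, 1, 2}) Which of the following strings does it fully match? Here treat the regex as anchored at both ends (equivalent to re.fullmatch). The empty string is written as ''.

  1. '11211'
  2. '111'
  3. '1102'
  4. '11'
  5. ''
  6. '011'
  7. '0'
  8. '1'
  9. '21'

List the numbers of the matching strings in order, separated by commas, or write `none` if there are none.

1 → no match
2 → match
3 → no match
4 → match
5 → match
6 → no match
7 → no match
8 → match
9 → match

2, 4, 5, 8, 9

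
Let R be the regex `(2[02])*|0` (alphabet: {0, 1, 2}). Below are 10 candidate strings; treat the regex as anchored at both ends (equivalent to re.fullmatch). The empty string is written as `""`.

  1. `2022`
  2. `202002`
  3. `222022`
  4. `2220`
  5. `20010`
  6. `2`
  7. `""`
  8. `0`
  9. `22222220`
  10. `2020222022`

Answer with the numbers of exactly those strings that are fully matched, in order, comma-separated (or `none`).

1. `2022` → match
2. `202002` → no match
3. `222022` → match
4. `2220` → match
5. `20010` → no match
6. `2` → no match
7. `""` → match
8. `0` → match
9. `22222220` → match
10. `2020222022` → match

1, 3, 4, 7, 8, 9, 10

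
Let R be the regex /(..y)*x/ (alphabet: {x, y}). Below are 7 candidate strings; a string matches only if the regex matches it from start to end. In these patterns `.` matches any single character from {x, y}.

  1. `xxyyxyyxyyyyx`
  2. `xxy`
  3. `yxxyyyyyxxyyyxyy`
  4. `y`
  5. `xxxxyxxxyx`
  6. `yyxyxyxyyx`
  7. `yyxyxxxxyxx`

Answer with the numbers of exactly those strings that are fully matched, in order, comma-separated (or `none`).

1

1 → match
2. `xxy` → no match — must end with `x`
3 → no match — must end with `x`
4. `y` → no match — must end with `x`
5. `xxxxyxxxyx` → no match
6. `yyxyxyxyyx` → no match
7. `yyxyxxxxyxx` → no match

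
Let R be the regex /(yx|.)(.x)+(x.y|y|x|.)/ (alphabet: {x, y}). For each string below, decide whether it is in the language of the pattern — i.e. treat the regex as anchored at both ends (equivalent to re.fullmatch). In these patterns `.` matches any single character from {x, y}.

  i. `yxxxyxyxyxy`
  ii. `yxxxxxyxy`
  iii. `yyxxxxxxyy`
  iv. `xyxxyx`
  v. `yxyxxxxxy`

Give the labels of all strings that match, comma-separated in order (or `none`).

i. `yxxxyxyxyxy` → match
ii. `yxxxxxyxy` → match
iii. `yyxxxxxxyy` → match
iv. `xyxxyx` → no match
v. `yxyxxxxxy` → match

i, ii, iii, v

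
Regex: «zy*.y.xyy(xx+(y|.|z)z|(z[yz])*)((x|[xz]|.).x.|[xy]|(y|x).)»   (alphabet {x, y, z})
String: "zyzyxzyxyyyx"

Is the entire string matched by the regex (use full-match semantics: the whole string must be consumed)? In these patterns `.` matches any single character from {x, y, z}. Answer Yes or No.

No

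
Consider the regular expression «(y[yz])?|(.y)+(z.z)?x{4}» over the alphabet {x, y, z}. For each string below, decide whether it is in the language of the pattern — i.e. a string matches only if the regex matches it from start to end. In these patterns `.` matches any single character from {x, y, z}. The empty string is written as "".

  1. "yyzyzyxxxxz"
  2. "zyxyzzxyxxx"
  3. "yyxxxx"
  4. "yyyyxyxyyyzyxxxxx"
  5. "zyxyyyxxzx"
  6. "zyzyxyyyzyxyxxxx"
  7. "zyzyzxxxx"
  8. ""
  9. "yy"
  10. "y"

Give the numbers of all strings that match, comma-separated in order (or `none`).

1. "yyzyzyxxxxz" → no match
2. "zyxyzzxyxxx" → no match
3. "yyxxxx" → match
4 → no match
5. "zyxyyyxxzx" → no match
6 → match
7. "zyzyzxxxx" → match
8. "" → match
9. "yy" → match
10. "y" → no match

3, 6, 7, 8, 9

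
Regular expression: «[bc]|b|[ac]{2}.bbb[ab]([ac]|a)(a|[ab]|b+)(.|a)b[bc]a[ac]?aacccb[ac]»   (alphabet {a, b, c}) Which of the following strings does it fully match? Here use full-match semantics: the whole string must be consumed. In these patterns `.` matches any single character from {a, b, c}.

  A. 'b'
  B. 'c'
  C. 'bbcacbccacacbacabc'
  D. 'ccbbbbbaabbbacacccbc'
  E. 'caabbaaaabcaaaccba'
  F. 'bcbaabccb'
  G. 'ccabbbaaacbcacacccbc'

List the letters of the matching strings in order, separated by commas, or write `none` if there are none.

A → match
B → match
C → no match
D → no match
E → no match
F → no match
G → no match

A, B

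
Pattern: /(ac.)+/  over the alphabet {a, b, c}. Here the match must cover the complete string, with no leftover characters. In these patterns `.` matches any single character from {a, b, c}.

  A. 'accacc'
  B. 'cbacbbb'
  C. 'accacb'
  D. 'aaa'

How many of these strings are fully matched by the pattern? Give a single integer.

2

A → match
B → no match — must start with 'ac'
C → match
D → no match — must start with 'ac'
Total matched: 2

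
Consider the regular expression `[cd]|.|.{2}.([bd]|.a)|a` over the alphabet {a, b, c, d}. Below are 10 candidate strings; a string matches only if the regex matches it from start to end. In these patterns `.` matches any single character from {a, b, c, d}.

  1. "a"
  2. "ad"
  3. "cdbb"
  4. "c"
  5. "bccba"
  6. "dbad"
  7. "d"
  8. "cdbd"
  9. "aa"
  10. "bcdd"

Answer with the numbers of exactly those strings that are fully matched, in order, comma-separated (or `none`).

1 → match
2 → no match
3 → match
4 → match
5 → match
6 → match
7 → match
8 → match
9 → no match
10 → match

1, 3, 4, 5, 6, 7, 8, 10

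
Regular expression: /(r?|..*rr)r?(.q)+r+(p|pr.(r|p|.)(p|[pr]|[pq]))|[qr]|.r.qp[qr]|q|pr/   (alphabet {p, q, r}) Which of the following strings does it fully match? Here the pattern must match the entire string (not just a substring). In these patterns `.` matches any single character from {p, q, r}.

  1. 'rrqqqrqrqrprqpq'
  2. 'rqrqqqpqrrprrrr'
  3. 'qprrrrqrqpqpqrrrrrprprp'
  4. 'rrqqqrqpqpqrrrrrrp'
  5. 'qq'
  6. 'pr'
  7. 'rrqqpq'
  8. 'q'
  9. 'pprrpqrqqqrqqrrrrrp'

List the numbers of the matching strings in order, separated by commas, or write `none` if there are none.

1 → match
2 → match
3 → match
4 → match
5 → no match
6 → match
7 → match
8 → match
9 → no match

1, 2, 3, 4, 6, 7, 8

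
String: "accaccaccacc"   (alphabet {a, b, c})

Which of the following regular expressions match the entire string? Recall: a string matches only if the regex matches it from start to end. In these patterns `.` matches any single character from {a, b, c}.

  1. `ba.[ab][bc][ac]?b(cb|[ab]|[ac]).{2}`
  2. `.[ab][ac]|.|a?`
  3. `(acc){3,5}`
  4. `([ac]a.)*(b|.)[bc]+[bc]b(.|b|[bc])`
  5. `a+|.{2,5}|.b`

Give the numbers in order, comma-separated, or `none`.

3

1 → no match — must start with "ba"
2 → no match
3 → match
4 → no match
5 → no match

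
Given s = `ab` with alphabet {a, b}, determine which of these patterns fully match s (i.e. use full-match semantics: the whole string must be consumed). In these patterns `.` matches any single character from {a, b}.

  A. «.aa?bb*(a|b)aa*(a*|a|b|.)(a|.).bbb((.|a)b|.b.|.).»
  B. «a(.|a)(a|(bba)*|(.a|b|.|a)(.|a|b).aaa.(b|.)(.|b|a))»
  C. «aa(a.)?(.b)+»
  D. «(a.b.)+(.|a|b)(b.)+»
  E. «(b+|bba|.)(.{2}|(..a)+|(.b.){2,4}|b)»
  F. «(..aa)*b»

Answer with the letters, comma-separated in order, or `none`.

B, E

A → no match
B → match
C → no match — must start with `aa`
D → no match
E → match
F → no match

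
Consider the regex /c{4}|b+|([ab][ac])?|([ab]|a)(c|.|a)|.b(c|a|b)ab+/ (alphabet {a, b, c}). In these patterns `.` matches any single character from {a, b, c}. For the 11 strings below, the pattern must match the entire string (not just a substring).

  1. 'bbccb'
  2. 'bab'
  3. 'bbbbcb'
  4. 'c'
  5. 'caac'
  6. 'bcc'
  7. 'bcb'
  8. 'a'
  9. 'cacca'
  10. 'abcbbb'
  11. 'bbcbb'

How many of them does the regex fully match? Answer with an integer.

0

1 → no match
2 → no match
3 → no match
4 → no match
5 → no match
6 → no match
7 → no match
8 → no match
9 → no match
10 → no match
11 → no match
Total matched: 0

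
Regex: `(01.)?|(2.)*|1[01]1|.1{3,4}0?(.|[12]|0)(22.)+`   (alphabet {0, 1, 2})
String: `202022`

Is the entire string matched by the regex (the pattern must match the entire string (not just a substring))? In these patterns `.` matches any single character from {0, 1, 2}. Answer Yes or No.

Yes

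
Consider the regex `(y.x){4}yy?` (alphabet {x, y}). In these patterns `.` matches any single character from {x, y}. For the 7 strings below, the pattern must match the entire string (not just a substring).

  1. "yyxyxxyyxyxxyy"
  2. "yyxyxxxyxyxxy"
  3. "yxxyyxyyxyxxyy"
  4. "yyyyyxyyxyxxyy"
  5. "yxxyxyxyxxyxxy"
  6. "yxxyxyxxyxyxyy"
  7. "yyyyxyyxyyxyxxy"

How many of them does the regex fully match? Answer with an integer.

1 → match
2 → no match
3 → match
4 → no match
5 → no match
6 → no match
7 → no match
Total matched: 2

2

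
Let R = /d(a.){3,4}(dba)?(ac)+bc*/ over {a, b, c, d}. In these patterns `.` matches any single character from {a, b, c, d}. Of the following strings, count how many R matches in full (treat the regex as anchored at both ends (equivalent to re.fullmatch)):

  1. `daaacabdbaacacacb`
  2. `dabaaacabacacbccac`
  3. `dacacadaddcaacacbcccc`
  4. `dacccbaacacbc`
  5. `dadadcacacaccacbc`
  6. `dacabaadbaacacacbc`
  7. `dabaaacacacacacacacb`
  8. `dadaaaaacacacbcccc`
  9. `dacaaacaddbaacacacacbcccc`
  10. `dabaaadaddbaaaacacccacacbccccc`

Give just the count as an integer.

1 → match
2 → no match
3 → no match
4 → no match
5 → no match
6 → match
7 → match
8 → match
9 → match
10 → no match
Total matched: 5

5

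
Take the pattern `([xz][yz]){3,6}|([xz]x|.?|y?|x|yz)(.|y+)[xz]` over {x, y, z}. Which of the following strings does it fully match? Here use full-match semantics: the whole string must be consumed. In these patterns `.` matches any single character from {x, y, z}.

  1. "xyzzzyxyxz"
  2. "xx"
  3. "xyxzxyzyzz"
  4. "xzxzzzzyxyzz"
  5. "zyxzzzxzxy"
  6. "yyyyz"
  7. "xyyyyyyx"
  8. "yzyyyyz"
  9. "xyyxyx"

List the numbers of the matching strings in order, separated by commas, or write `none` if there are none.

1, 2, 3, 4, 5, 6, 7, 8

1 → match
2 → match
3 → match
4 → match
5 → match
6 → match
7 → match
8 → match
9 → no match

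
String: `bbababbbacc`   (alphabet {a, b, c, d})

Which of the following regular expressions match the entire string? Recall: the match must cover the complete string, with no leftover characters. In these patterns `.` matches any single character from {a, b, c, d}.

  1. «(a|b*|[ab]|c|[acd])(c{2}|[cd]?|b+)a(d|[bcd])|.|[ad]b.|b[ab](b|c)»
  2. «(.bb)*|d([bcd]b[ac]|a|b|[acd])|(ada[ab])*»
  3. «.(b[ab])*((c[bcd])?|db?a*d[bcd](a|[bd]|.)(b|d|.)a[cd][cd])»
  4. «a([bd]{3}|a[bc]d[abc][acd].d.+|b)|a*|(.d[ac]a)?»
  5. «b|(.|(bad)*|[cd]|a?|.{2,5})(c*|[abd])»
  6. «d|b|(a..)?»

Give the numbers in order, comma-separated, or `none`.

1 → no match
2 → no match
3 → match
4 → no match
5 → no match
6 → no match

3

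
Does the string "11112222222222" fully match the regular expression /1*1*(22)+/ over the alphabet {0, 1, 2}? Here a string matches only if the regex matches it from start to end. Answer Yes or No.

Yes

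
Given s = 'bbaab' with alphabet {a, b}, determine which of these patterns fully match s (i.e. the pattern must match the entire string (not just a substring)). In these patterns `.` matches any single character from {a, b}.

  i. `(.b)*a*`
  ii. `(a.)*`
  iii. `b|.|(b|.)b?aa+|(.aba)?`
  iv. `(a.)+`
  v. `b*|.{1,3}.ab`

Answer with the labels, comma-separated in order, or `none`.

v

i → no match
ii → no match
iii → no match
iv → no match — must start with 'a'
v → match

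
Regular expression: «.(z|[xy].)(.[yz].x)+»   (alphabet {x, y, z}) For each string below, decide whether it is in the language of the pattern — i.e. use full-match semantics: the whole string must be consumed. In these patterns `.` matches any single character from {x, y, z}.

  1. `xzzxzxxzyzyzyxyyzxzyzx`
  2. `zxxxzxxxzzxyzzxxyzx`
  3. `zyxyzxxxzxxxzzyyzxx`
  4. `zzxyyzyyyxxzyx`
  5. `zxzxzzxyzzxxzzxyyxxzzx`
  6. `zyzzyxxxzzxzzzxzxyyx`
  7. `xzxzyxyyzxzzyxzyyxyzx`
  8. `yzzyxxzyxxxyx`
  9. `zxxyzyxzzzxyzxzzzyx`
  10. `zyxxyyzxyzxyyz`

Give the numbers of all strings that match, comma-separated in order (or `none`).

1 → no match
2 → match
3 → no match
4 → no match
5 → no match
6 → no match
7 → no match
8 → no match
9 → no match
10 → no match — must end with `x`

2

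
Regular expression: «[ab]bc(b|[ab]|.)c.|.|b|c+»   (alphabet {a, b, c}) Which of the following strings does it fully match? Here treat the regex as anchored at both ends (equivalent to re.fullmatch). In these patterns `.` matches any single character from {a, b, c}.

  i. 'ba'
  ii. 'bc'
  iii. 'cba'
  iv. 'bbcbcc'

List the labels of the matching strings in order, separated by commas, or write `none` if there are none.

iv

i → no match
ii → no match
iii → no match
iv → match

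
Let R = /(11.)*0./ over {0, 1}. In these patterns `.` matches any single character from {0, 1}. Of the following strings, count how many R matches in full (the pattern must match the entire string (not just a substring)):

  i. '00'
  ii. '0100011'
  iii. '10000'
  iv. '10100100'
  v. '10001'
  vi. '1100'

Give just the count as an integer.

i → match
ii → no match
iii → no match
iv → no match
v → no match
vi → no match
Total matched: 1

1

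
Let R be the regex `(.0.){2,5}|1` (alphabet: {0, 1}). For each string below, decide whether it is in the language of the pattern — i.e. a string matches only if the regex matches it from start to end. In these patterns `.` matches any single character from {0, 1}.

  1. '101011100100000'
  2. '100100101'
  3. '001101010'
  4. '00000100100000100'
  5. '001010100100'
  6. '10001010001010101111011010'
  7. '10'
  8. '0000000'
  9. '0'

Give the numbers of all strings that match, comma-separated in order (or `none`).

1 → no match
2 → match
3 → no match
4 → no match
5 → no match
6 → no match
7 → no match
8 → no match
9 → no match

2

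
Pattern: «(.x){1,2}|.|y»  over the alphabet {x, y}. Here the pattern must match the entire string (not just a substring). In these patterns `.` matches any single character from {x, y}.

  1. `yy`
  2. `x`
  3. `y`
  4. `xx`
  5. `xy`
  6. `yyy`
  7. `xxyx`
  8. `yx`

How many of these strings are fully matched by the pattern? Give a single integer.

5

1. `yy` → no match
2. `x` → match
3. `y` → match
4. `xx` → match
5. `xy` → no match
6. `yyy` → no match
7. `xxyx` → match
8. `yx` → match
Total matched: 5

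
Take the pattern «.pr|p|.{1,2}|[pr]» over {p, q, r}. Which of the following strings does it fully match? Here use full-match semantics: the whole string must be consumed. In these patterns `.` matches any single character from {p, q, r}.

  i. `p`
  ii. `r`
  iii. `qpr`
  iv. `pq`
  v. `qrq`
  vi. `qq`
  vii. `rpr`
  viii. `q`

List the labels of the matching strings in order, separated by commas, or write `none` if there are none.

i → match
ii → match
iii → match
iv → match
v → no match
vi → match
vii → match
viii → match

i, ii, iii, iv, vi, vii, viii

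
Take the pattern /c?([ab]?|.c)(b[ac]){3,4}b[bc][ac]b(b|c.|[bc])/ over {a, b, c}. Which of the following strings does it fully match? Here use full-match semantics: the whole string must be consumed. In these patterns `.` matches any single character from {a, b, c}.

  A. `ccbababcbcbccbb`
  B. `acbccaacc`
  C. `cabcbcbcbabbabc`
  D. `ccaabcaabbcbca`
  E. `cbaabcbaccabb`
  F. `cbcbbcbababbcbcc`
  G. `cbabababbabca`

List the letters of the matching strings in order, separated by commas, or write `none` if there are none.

A, C, G

A → match
B → no match
C → match
D → no match
E → no match
F → no match
G → match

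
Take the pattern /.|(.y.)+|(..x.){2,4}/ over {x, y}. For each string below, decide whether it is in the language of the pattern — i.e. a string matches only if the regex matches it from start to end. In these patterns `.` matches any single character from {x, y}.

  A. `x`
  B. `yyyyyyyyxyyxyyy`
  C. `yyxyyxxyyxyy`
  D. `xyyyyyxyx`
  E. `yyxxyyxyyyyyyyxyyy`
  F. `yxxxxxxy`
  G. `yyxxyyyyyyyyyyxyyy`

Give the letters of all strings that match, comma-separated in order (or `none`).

A → match
B → match
C → match
D → match
E → match
F → match
G → match

A, B, C, D, E, F, G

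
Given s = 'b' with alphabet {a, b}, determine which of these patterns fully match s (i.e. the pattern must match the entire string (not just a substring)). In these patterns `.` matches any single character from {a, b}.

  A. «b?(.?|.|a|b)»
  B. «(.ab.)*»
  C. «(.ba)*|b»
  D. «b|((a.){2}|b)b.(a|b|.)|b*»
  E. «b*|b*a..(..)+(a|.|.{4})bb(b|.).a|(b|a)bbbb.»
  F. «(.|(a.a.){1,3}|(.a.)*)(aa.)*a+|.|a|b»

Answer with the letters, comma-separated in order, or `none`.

A → match
B → no match
C → match
D → match
E → match
F → match

A, C, D, E, F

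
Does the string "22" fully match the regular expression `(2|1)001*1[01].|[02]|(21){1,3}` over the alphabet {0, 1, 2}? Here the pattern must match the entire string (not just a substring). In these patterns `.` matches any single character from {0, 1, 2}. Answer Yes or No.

No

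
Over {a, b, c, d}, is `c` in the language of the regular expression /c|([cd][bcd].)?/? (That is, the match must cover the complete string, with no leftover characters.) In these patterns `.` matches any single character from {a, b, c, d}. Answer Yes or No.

Yes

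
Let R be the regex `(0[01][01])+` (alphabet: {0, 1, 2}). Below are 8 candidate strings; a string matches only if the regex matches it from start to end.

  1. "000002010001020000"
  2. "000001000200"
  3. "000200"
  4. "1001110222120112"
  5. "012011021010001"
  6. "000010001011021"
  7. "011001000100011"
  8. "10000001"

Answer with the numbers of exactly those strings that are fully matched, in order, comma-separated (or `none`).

none

1 → no match
2 → no match
3 → no match
4 → no match — must start with "0"
5 → no match
6 → no match
7 → no match
8 → no match — must start with "0"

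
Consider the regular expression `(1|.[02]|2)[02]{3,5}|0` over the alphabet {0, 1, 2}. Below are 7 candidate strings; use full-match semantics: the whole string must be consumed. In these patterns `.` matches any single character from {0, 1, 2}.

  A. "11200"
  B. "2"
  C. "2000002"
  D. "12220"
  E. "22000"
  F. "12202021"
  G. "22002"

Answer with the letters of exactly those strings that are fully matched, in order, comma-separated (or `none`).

C, D, E, G

A → no match
B → no match
C → match
D → match
E → match
F → no match
G → match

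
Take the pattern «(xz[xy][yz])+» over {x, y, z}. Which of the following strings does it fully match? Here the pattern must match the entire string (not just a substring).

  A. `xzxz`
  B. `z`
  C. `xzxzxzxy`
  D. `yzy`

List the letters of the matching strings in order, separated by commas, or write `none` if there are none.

A, C

A → match
B → no match — must start with `xz`
C → match
D → no match — must start with `xz`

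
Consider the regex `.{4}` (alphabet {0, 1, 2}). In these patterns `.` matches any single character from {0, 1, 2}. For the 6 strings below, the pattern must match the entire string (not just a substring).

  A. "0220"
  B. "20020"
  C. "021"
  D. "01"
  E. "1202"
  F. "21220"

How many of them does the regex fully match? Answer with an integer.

A → match
B → no match
C → no match
D → no match
E → match
F → no match
Total matched: 2

2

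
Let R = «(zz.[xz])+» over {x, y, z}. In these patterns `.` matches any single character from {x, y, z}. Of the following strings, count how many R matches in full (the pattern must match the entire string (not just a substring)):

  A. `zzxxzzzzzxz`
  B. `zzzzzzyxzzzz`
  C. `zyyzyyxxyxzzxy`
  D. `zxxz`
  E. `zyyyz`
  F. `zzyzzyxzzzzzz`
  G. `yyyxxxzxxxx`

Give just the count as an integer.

1

A → no match
B → match
C → no match — must start with `zz`
D → no match — must start with `zz`
E → no match — must start with `zz`
F → no match
G → no match — must start with `zz`
Total matched: 1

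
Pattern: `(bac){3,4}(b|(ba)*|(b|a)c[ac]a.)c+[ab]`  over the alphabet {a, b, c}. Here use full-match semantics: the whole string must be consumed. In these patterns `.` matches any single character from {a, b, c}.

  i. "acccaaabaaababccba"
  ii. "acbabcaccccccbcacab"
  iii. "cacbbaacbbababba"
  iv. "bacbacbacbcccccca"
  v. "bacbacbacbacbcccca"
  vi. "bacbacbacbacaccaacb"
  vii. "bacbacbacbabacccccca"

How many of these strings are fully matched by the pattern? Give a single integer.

4

i → no match — must start with "bac"
ii → no match — must start with "bac"
iii → no match — must start with "bac"
iv → match
v → match
vi → match
vii → match
Total matched: 4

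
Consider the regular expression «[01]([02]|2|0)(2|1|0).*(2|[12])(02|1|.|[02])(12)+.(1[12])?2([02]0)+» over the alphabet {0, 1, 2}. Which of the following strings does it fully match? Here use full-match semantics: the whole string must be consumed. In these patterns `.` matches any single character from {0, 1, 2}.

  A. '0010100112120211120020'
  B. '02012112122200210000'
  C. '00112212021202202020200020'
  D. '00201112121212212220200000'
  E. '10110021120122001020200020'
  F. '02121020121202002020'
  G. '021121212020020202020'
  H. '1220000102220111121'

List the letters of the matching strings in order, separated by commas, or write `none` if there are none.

A → no match
B → no match
C → match
D → match
E → no match
F → match
G → match
H → no match — must end with '0'

C, D, F, G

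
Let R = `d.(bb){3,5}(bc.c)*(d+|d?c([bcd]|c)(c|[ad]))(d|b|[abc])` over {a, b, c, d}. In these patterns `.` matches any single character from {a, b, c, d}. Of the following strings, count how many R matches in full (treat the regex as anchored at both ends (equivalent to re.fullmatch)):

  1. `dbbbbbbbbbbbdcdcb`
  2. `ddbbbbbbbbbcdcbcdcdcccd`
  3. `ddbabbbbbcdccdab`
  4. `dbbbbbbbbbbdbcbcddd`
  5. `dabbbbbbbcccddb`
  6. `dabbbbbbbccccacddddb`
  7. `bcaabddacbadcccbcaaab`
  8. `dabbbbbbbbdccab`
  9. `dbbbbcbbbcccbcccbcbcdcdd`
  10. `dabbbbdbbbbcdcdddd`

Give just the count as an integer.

4

1 → match
2 → match
3 → no match
4 → no match
5 → match
6 → no match
7 → no match — must start with `d`
8 → match
9 → no match
10 → no match
Total matched: 4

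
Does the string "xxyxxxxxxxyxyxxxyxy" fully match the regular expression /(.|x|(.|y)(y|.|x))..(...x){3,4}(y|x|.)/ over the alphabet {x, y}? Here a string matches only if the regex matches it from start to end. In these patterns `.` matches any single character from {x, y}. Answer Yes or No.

No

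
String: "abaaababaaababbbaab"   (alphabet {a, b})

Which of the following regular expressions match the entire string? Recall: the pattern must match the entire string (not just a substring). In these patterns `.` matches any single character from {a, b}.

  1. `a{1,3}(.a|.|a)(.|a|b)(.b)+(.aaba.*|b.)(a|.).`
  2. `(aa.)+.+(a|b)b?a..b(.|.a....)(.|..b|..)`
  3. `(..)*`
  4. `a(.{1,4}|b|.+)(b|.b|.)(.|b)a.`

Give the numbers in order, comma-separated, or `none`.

1, 4

1 → match
2 → no match — must start with "aa"
3 → no match
4 → match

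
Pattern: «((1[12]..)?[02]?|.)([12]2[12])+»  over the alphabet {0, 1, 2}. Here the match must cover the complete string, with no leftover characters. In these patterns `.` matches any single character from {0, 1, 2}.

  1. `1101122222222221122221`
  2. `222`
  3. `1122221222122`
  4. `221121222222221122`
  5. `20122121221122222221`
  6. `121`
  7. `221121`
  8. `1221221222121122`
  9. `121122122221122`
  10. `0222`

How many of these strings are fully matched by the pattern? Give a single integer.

1 → match
2. `222` → match
3 → match
4 → match
5 → no match
6. `121` → match
7. `221121` → match
8 → match
9 → match
10. `0222` → match
Total matched: 9

9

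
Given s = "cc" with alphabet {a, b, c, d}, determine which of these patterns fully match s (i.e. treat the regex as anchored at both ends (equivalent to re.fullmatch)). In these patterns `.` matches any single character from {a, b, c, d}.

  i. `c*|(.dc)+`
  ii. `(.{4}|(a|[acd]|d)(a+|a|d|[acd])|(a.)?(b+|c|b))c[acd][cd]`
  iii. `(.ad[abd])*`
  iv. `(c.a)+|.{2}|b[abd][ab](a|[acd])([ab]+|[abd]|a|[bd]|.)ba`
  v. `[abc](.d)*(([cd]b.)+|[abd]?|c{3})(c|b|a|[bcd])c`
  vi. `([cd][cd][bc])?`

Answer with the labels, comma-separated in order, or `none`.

i → match
ii → no match
iii → no match
iv → match
v → no match
vi → no match

i, iv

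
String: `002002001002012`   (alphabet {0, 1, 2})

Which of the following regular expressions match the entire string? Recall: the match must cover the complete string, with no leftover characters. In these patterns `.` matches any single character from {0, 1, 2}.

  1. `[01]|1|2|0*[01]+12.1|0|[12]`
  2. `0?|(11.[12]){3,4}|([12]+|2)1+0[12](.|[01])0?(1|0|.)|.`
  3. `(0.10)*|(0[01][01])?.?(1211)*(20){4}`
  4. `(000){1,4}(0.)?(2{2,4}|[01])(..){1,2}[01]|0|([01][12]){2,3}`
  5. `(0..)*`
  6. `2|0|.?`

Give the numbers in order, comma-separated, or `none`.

1 → no match
2 → no match
3 → no match
4 → no match
5 → match
6 → no match

5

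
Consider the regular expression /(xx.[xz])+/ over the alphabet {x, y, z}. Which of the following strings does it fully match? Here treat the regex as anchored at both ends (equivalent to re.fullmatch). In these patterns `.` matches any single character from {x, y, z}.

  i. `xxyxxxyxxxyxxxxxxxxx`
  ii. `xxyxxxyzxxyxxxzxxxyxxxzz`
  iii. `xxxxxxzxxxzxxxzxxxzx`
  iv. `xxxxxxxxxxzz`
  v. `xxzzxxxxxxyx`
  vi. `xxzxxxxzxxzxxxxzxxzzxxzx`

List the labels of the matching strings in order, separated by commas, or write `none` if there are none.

i, ii, iii, iv, v, vi

i → match
ii → match
iii → match
iv → match
v → match
vi → match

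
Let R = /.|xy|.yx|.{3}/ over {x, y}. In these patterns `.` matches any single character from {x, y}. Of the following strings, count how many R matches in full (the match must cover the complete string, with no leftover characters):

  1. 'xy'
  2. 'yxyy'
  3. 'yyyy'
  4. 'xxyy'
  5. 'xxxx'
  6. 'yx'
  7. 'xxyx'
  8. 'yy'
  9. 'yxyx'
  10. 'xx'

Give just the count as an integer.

1

1. 'xy' → match
2. 'yxyy' → no match
3. 'yyyy' → no match
4. 'xxyy' → no match
5. 'xxxx' → no match
6. 'yx' → no match
7. 'xxyx' → no match
8. 'yy' → no match
9. 'yxyx' → no match
10. 'xx' → no match
Total matched: 1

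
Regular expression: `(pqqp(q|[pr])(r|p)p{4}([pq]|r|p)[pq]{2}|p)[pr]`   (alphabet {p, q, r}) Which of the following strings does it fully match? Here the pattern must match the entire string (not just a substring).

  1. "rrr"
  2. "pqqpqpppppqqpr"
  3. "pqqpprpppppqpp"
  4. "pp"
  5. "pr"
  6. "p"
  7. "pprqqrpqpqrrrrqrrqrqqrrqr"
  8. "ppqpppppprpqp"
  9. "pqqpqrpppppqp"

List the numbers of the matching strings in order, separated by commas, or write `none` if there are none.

1 → no match
2 → match
3 → match
4 → match
5 → match
6 → no match
7 → no match
8 → no match
9 → no match

2, 3, 4, 5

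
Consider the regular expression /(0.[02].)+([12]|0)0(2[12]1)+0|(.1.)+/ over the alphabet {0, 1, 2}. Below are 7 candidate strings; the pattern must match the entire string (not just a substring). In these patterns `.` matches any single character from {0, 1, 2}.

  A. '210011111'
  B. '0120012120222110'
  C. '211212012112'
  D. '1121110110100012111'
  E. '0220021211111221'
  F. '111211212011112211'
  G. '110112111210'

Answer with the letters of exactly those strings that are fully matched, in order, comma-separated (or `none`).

A → match
B → no match
C → match
D → no match
E → no match
F → match
G → match

A, C, F, G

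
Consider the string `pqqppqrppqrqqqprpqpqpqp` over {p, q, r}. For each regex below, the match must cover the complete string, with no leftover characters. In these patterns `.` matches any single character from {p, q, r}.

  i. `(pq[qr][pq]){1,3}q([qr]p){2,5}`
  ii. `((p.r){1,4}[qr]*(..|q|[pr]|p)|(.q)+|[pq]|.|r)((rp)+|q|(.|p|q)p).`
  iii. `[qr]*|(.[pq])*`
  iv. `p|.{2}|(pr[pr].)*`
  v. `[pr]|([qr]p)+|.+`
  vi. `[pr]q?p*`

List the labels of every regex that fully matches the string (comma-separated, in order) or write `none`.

i, v

i → match
ii → no match
iii → no match
iv → no match
v → match
vi → no match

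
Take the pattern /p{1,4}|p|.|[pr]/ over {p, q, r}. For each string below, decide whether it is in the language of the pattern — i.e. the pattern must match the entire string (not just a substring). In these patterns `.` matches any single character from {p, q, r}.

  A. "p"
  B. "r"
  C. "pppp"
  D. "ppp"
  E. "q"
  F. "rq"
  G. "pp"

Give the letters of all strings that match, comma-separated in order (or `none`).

A, B, C, D, E, G

A → match
B → match
C → match
D → match
E → match
F → no match
G → match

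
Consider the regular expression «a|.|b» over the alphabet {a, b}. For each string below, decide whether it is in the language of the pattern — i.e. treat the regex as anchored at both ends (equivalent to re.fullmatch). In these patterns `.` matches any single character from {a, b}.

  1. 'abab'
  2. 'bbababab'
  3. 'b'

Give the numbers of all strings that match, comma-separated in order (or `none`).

1 → no match
2 → no match
3 → match

3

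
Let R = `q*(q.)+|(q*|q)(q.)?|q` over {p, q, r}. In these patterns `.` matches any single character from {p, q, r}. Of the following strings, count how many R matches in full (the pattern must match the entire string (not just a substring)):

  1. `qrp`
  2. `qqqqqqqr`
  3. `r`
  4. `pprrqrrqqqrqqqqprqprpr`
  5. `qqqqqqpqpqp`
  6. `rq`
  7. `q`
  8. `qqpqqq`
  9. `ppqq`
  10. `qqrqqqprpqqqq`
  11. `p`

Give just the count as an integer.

3

1 → no match
2 → match
3 → no match
4 → no match
5 → match
6 → no match
7 → match
8 → no match
9 → no match
10 → no match
11 → no match
Total matched: 3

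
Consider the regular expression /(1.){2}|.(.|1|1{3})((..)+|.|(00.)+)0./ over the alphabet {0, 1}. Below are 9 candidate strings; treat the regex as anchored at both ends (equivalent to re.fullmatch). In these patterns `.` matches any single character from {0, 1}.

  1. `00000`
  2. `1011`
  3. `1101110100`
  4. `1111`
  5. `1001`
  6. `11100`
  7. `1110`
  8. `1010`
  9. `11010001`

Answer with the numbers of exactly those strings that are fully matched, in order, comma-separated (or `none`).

1. `00000` → match
2. `1011` → match
3. `1101110100` → match
4. `1111` → match
5. `1001` → no match
6. `11100` → match
7. `1110` → match
8. `1010` → match
9. `11010001` → match

1, 2, 3, 4, 6, 7, 8, 9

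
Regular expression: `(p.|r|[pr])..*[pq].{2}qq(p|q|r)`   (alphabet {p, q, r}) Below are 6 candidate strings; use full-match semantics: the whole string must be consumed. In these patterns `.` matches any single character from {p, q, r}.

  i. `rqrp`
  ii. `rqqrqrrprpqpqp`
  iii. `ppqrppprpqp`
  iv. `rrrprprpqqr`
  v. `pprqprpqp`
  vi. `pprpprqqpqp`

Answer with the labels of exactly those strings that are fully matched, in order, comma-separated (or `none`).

iv

i → no match
ii → no match
iii → no match
iv → match
v → no match
vi → no match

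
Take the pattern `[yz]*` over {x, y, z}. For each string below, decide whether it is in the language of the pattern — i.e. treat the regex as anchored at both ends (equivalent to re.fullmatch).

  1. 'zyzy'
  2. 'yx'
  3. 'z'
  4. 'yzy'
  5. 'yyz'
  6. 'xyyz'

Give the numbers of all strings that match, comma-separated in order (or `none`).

1, 3, 4, 5

1 → match
2 → no match
3 → match
4 → match
5 → match
6 → no match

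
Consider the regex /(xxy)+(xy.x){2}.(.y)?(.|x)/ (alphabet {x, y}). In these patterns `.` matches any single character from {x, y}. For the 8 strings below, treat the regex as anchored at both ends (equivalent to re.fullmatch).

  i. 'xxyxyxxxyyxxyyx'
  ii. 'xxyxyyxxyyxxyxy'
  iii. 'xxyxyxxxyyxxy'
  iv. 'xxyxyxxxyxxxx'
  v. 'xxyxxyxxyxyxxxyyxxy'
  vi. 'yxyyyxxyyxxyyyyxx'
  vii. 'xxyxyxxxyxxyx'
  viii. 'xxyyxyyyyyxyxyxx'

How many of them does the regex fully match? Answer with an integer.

5

i → match
ii → no match
iii → match
iv → match
v → match
vi → no match — must start with 'xxy'
vii → match
viii → no match
Total matched: 5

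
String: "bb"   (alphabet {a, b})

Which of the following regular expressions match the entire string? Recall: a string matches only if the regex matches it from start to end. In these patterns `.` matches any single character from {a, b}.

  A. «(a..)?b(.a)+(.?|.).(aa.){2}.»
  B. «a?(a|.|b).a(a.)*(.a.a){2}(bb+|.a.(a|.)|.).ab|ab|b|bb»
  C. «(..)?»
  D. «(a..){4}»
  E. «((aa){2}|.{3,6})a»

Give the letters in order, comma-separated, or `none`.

B, C

A → no match
B → match
C → match
D → no match — must start with "a"
E → no match — must end with "a"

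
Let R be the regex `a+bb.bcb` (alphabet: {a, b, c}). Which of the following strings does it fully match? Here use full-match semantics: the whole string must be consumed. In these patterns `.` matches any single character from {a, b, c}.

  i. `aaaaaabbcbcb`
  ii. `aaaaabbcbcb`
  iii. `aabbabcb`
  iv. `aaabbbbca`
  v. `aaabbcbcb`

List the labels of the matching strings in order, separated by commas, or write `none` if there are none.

i → match
ii → match
iii → match
iv → no match — must end with `bcb`
v → match

i, ii, iii, v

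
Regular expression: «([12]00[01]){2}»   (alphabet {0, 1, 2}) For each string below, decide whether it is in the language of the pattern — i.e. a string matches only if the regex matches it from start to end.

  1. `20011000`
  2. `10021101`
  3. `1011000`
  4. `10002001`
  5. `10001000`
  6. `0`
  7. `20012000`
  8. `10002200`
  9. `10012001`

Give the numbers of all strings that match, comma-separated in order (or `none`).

1, 4, 5, 7, 9

1. `20011000` → match
2. `10021101` → no match
3. `1011000` → no match
4. `10002001` → match
5. `10001000` → match
6. `0` → no match
7. `20012000` → match
8. `10002200` → no match
9. `10012001` → match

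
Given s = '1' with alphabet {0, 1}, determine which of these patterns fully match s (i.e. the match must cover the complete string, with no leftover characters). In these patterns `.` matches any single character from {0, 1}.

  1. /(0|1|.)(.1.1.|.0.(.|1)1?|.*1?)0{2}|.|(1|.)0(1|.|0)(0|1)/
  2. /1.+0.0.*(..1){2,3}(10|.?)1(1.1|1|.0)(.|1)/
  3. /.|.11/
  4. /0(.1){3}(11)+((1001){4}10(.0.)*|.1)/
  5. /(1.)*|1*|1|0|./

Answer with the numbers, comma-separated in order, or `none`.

1 → match
2 → no match
3 → match
4 → no match — must start with '0'
5 → match

1, 3, 5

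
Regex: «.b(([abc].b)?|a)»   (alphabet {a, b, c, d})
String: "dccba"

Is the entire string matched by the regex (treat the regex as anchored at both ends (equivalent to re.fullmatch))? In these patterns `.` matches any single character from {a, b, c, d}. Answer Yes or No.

No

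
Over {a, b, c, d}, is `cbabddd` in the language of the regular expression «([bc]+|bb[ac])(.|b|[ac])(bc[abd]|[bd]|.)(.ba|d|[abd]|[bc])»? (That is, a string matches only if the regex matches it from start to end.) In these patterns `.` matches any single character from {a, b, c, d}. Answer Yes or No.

No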